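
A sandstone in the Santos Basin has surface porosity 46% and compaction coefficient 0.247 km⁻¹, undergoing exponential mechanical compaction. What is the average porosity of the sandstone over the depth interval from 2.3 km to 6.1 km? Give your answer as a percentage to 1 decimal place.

⟨φ⟩ = (1/(d₂−d₁)) ∫ φ₀ e^(−kd) dd = φ₀·(e^(−k·d₁) − e^(−k·d₂)) / (k·(d₂−d₁))
e^(−0.247×2.3) = 0.5666; e^(−0.247×6.1) = 0.2216
⟨φ⟩ = 0.46 × (0.5666 − 0.2216) / (0.247 × 3.8) = 0.46 × 0.3675 = 0.1691

16.9%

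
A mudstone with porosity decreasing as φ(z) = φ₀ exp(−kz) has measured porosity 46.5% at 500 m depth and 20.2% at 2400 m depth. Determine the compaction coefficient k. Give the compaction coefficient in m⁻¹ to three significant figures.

0.000439 m⁻¹

Working in km (1 km = 1000 m; k in km⁻¹ = k in m⁻¹ × 1000):
Athy: φ(z) = φ₀ e^(−kz) ⇒ φ₁/φ₂ = e^{k(z₂−z₁)} ⇒ k = ln(φ₁/φ₂)/(z₂−z₁)
k = ln(0.465/0.202) / (2.4 − 0.5) = ln(2.302) / 1.9 = 0.8338 / 1.9 = 0.4388 km⁻¹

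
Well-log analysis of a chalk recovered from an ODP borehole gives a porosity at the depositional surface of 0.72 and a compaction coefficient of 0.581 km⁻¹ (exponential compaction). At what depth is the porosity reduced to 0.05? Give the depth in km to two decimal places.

4.59 km

Invert Athy's law: d = ln(φ₀/φ) / c
d = ln(0.72/0.05) / 0.581 = ln(14.4) / 0.581 = 2.6672 / 0.581 = 4.591 km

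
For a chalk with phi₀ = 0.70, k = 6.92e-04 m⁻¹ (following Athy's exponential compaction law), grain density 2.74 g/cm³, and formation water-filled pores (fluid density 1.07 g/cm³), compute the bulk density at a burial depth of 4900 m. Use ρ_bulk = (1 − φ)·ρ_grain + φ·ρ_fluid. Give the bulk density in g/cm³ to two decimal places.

2.70 g/cm³

Working in km (1 km = 1000 m; k in km⁻¹ = k in m⁻¹ × 1000):
Porosity at depth: phi = 0.7·exp(−0.692×4.9) = 0.7×0.0337 = 0.0236
Bulk density: ρ_b = (1−phi)ρ_g + phi·ρ_f = 0.9764×2.74 + 0.0236×1.07
       = 2.675 + 0.025 = 2.701 g/cm³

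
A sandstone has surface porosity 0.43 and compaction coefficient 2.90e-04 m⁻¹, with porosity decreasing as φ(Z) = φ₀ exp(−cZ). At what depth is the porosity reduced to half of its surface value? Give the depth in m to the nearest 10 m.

Working in km (1 km = 1000 m; c in km⁻¹ = c in m⁻¹ × 1000):
φ/φ₀ = 1/2 ⇒ exp(−c·Z) = 1/2 ⇒ Z = ln(2) / c
Z = 0.6931 / 0.29 = 2.390 km

2390 m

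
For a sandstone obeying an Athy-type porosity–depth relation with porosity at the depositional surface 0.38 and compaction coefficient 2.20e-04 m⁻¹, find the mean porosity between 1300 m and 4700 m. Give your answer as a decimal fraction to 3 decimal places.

0.201

Working in km (1 km = 1000 m; β in km⁻¹ = β in m⁻¹ × 1000):
⟨φ⟩ = (1/(z₂−z₁)) ∫ φ₀ e^(−βz) dz = φ₀·(e^(−β·z₁) − e^(−β·z₂)) / (β·(z₂−z₁))
e^(−0.22×1.3) = 0.7513; e^(−0.22×4.7) = 0.3556
⟨φ⟩ = 0.38 × (0.7513 − 0.3556) / (0.22 × 3.4) = 0.38 × 0.5290 = 0.2010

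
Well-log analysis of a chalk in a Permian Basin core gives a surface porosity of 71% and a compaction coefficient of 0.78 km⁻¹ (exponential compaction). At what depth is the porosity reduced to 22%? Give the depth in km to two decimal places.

1.50 km

Invert Athy's law: d = ln(φ₀/φ) / c
d = ln(0.71/0.22) / 0.78 = ln(3.227) / 0.78 = 1.1716 / 0.78 = 1.502 km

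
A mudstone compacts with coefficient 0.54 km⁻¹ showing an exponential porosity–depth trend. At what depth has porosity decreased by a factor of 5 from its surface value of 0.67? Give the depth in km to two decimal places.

phi/phi₀ = 1/5 ⇒ exp(−k·z) = 1/5 ⇒ z = ln(5) / k
z = 1.6094 / 0.54 = 2.980 km

2.98 km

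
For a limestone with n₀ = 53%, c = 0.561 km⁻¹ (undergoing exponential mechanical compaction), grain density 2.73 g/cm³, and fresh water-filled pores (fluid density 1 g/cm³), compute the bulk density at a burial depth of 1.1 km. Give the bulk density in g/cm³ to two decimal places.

2.24 g/cm³

Porosity at depth: n = 0.53·exp(−0.561×1.1) = 0.53×0.5395 = 0.2859
Bulk density: ρ_b = (1−n)ρ_g + n·ρ_f = 0.7141×2.73 + 0.2859×1
       = 1.949 + 0.286 = 2.235 g/cm³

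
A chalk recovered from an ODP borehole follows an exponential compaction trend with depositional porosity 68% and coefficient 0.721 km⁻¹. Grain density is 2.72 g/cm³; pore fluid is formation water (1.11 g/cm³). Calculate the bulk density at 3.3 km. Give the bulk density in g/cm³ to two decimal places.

Porosity at depth: phi = 0.68·exp(−0.721×3.3) = 0.68×0.0926 = 0.0630
Bulk density: ρ_b = (1−phi)ρ_g + phi·ρ_f = 0.9370×2.72 + 0.0630×1.11
       = 2.549 + 0.070 = 2.619 g/cm³

2.62 g/cm³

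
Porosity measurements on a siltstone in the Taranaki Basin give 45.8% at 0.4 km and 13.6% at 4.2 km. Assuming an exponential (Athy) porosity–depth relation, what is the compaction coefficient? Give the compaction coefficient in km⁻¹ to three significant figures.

Athy: phi(Z) = phi₀ e^(−cZ) ⇒ phi₁/phi₂ = e^{c(Z₂−Z₁)} ⇒ c = ln(phi₁/phi₂)/(Z₂−Z₁)
c = ln(0.458/0.136) / (4.2 − 0.4) = ln(3.368) / 3.8 = 1.2142 / 3.8 = 0.3195 km⁻¹

0.320 km⁻¹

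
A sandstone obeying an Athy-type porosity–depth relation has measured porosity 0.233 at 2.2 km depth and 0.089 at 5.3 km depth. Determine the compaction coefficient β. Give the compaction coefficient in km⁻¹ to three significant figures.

Athy: phi(z) = phi₀ e^(−βz) ⇒ phi₁/phi₂ = e^{β(z₂−z₁)} ⇒ β = ln(phi₁/phi₂)/(z₂−z₁)
β = ln(0.233/0.089) / (5.3 − 2.2) = ln(2.618) / 3.1 = 0.9624 / 3.1 = 0.3105 km⁻¹

0.310 km⁻¹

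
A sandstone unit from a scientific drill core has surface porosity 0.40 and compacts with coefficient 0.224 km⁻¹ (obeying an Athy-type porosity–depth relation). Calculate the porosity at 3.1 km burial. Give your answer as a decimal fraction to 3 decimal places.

0.200

phi = phi₀·exp(−β·z) = 0.4 × exp(−0.224 × 3.1) = 0.4 × exp(−0.6944)
  = 0.4 × 0.4994 = 0.1997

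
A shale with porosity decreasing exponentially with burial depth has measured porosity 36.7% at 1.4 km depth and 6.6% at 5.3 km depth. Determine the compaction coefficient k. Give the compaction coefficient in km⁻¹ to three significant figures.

0.440 km⁻¹

Athy: n(d) = n₀ e^(−kd) ⇒ n₁/n₂ = e^{k(d₂−d₁)} ⇒ k = ln(n₁/n₂)/(d₂−d₁)
k = ln(0.367/0.066) / (5.3 − 1.4) = ln(5.561) / 3.9 = 1.7157 / 3.9 = 0.4399 km⁻¹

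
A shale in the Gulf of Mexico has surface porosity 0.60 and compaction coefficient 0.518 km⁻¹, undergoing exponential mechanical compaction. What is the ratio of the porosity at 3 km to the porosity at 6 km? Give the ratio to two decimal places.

4.73

n(z₁)/n(z₂) = e^(−β·z₁)/e^(−β·z₂) = e^{β(z₂−z₁)}
= exp(0.518 × 3) = exp(1.554) = 4.7304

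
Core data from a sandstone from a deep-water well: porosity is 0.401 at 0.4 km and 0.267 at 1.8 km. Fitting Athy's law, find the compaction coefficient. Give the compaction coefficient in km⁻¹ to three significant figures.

Athy: n(d) = n₀ e^(−βd) ⇒ n₁/n₂ = e^{β(d₂−d₁)} ⇒ β = ln(n₁/n₂)/(d₂−d₁)
β = ln(0.401/0.267) / (1.8 − 0.4) = ln(1.502) / 1.4 = 0.4067 / 1.4 = 0.2905 km⁻¹

0.291 km⁻¹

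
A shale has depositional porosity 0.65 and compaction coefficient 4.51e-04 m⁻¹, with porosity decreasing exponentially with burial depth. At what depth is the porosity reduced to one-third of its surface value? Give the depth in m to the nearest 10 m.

Working in km (1 km = 1000 m; c in km⁻¹ = c in m⁻¹ × 1000):
φ/φ₀ = 1/3 ⇒ exp(−c·Z) = 1/3 ⇒ Z = ln(3) / c
Z = 1.0986 / 0.451 = 2.436 km

2440 m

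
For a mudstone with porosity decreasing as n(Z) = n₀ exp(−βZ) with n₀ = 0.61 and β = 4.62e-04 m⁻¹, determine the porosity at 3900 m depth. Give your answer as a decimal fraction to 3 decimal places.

0.101

Working in km (1 km = 1000 m; β in km⁻¹ = β in m⁻¹ × 1000):
n = n₀·exp(−β·Z) = 0.61 × exp(−0.462 × 3.9) = 0.61 × exp(−1.802)
  = 0.61 × 0.1650 = 0.1007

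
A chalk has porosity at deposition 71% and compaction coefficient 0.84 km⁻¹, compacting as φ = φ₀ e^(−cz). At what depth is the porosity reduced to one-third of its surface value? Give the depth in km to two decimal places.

φ/φ₀ = 1/3 ⇒ exp(−c·z) = 1/3 ⇒ z = ln(3) / c
z = 1.0986 / 0.84 = 1.308 km

1.31 km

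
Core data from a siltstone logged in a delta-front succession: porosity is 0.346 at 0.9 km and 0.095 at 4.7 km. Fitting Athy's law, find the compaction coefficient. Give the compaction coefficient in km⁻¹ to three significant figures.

Athy: n(d) = n₀ e^(−βd) ⇒ n₁/n₂ = e^{β(d₂−d₁)} ⇒ β = ln(n₁/n₂)/(d₂−d₁)
β = ln(0.346/0.095) / (4.7 − 0.9) = ln(3.642) / 3.8 = 1.2926 / 3.8 = 0.3401 km⁻¹

0.340 km⁻¹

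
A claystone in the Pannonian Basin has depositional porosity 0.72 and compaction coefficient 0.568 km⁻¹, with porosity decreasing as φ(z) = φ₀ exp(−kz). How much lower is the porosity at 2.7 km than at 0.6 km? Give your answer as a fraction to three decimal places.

φ(0.6) = 0.72·e^(−0.568×0.6) = 0.5121
φ(2.7) = 0.72·e^(−0.568×2.7) = 0.1553
Δφ = 0.5121 − 0.1553 = 0.3567

0.357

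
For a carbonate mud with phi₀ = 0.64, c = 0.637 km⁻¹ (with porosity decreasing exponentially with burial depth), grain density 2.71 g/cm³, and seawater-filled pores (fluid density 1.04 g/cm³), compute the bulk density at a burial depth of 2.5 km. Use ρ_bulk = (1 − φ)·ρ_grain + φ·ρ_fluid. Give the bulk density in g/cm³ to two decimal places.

2.49 g/cm³

Porosity at depth: phi = 0.64·exp(−0.637×2.5) = 0.64×0.2034 = 0.1302
Bulk density: ρ_b = (1−phi)ρ_g + phi·ρ_f = 0.8698×2.71 + 0.1302×1.04
       = 2.357 + 0.135 = 2.493 g/cm³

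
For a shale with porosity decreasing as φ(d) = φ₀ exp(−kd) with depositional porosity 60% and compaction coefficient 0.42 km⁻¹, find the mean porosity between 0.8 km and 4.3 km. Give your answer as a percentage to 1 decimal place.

⟨φ⟩ = (1/(d₂−d₁)) ∫ φ₀ e^(−kd) dd = φ₀·(e^(−k·d₁) − e^(−k·d₂)) / (k·(d₂−d₁))
e^(−0.42×0.8) = 0.7146; e^(−0.42×4.3) = 0.1643
⟨φ⟩ = 0.6 × (0.7146 − 0.1643) / (0.42 × 3.5) = 0.6 × 0.3744 = 0.2246

22.5%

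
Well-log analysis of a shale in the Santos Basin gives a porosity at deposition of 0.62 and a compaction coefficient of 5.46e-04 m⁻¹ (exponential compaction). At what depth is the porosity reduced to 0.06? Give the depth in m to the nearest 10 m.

4280 m

Working in km (1 km = 1000 m; c in km⁻¹ = c in m⁻¹ × 1000):
Invert Athy's law: z = ln(φ₀/φ) / c
z = ln(0.62/0.06) / 0.546 = ln(10.33) / 0.546 = 2.3354 / 0.546 = 4.277 km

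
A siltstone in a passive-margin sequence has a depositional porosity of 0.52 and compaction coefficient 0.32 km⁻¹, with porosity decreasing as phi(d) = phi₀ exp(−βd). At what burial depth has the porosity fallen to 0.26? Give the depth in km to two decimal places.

Invert Athy's law: d = ln(phi₀/phi) / β
d = ln(0.52/0.26) / 0.32 = ln(2) / 0.32 = 0.6931 / 0.32 = 2.166 km

2.17 km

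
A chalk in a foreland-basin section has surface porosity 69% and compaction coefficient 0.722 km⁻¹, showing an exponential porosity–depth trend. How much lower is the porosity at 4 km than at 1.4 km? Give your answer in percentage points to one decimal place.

n(1.4) = 0.69·e^(−0.722×1.4) = 0.2511
n(4) = 0.69·e^(−0.722×4) = 0.0384
Δn = 0.2511 − 0.0384 = 0.2127

21.3 percentage points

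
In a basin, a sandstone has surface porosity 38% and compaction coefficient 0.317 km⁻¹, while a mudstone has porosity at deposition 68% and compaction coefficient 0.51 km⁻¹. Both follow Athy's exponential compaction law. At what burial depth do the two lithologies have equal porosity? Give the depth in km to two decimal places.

Set phi₀ₐ e^(−cₐd) = phi₀ᵦ e^(−cᵦd) ⇒ ln(phi₀ₐ/phi₀ᵦ) = (cₐ − cᵦ)·d
d = ln(0.38/0.68) / (0.317 − 0.51) = -0.5819 / -0.193 = 3.015 km

3.02 km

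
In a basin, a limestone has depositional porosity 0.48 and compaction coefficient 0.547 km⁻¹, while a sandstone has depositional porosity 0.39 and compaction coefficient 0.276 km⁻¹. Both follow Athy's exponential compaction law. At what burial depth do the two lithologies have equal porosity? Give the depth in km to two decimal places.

0.77 km

Set n₀ₐ e^(−kₐZ) = n₀ᵦ e^(−kᵦZ) ⇒ ln(n₀ₐ/n₀ᵦ) = (kₐ − kᵦ)·Z
Z = ln(0.48/0.39) / (0.547 − 0.276) = 0.2076 / 0.271 = 0.766 km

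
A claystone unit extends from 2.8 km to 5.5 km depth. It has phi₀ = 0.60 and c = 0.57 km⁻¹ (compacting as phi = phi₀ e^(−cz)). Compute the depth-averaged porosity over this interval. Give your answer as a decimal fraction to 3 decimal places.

0.062

⟨phi⟩ = (1/(z₂−z₁)) ∫ phi₀ e^(−cz) dz = phi₀·(e^(−c·z₁) − e^(−c·z₂)) / (c·(z₂−z₁))
e^(−0.57×2.8) = 0.2027; e^(−0.57×5.5) = 0.0435
⟨phi⟩ = 0.6 × (0.2027 − 0.0435) / (0.57 × 2.7) = 0.6 × 0.1034 = 0.0621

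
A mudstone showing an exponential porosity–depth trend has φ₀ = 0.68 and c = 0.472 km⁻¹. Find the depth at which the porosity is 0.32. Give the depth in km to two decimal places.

1.60 km

Invert Athy's law: d = ln(φ₀/φ) / c
d = ln(0.68/0.32) / 0.472 = ln(2.125) / 0.472 = 0.7538 / 0.472 = 1.597 km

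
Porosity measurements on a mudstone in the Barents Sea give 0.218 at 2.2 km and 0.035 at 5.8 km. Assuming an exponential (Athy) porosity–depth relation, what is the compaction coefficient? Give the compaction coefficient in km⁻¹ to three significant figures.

0.508 km⁻¹

Athy: φ(z) = φ₀ e^(−βz) ⇒ φ₁/φ₂ = e^{β(z₂−z₁)} ⇒ β = ln(φ₁/φ₂)/(z₂−z₁)
β = ln(0.218/0.035) / (5.8 − 2.2) = ln(6.229) / 3.6 = 1.8291 / 3.6 = 0.5081 km⁻¹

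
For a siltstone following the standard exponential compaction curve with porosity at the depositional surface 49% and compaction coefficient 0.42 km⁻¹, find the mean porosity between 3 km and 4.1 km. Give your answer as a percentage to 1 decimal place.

⟨n⟩ = (1/(Z₂−Z₁)) ∫ n₀ e^(−βZ) dZ = n₀·(e^(−β·Z₁) − e^(−β·Z₂)) / (β·(Z₂−Z₁))
e^(−0.42×3) = 0.2837; e^(−0.42×4.1) = 0.1787
⟨n⟩ = 0.49 × (0.2837 − 0.1787) / (0.42 × 1.1) = 0.49 × 0.2272 = 0.1113

11.1%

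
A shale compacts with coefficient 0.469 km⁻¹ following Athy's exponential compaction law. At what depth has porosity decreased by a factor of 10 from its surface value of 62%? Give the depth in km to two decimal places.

4.91 km

n/n₀ = 1/10 ⇒ exp(−c·d) = 1/10 ⇒ d = ln(10) / c
d = 2.3026 / 0.469 = 4.910 km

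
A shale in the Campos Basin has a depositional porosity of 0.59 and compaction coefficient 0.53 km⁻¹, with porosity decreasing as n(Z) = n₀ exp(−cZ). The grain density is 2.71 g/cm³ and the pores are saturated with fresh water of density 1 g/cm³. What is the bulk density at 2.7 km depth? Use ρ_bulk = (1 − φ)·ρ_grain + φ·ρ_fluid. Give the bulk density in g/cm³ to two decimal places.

2.47 g/cm³

Porosity at depth: n = 0.59·exp(−0.53×2.7) = 0.59×0.2391 = 0.1411
Bulk density: ρ_b = (1−n)ρ_g + n·ρ_f = 0.8589×2.71 + 0.1411×1
       = 2.328 + 0.141 = 2.469 g/cm³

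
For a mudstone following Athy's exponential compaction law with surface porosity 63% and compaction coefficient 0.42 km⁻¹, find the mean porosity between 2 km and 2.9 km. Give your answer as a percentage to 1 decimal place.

22.6%

⟨n⟩ = (1/(Z₂−Z₁)) ∫ n₀ e^(−βZ) dZ = n₀·(e^(−β·Z₁) − e^(−β·Z₂)) / (β·(Z₂−Z₁))
e^(−0.42×2) = 0.4317; e^(−0.42×2.9) = 0.2958
⟨n⟩ = 0.63 × (0.4317 − 0.2958) / (0.42 × 0.9) = 0.63 × 0.3595 = 0.2265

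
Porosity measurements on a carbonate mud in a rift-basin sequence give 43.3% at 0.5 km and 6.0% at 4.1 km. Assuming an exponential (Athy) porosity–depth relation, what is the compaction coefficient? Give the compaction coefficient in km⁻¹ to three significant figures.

Athy: φ(d) = φ₀ e^(−cd) ⇒ φ₁/φ₂ = e^{c(d₂−d₁)} ⇒ c = ln(φ₁/φ₂)/(d₂−d₁)
c = ln(0.433/0.06) / (4.1 − 0.5) = ln(7.217) / 3.6 = 1.9764 / 3.6 = 0.549 km⁻¹

0.549 km⁻¹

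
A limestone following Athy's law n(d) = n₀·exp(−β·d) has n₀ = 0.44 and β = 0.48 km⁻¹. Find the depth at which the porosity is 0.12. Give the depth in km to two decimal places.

2.71 km

Invert Athy's law: d = ln(n₀/n) / β
d = ln(0.44/0.12) / 0.48 = ln(3.667) / 0.48 = 1.2993 / 0.48 = 2.707 km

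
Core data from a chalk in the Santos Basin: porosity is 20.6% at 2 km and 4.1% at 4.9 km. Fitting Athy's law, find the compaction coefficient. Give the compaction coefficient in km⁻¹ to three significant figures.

0.557 km⁻¹

Athy: n(z) = n₀ e^(−cz) ⇒ n₁/n₂ = e^{c(z₂−z₁)} ⇒ c = ln(n₁/n₂)/(z₂−z₁)
c = ln(0.206/0.041) / (4.9 − 2) = ln(5.024) / 2.9 = 1.6143 / 2.9 = 0.5567 km⁻¹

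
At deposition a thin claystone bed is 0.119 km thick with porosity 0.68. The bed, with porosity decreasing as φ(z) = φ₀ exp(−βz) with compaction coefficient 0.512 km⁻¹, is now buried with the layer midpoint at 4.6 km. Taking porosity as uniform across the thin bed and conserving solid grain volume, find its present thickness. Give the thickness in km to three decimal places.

0.041 km

Porosity at 4.6 km: φ = 0.68·exp(−0.512×4.6) = 0.0645
Solid-volume conservation: h(1−φ) = h₀(1−φ₀) ⇒ h = h₀·(1−φ₀)/(1−φ)
h = 0.119 × (1 − 0.68)/(1 − 0.0645) = 0.119 × 0.3421 = 0.0407 km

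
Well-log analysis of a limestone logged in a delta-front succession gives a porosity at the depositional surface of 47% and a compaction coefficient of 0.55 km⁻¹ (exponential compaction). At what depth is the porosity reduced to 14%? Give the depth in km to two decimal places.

Invert Athy's law: Z = ln(phi₀/phi) / c
Z = ln(0.47/0.14) / 0.55 = ln(3.357) / 0.55 = 1.2111 / 0.55 = 2.202 km

2.20 km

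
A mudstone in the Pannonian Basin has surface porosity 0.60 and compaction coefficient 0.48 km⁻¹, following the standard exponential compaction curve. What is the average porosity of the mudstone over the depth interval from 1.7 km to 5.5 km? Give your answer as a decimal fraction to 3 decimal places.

0.122

⟨φ⟩ = (1/(z₂−z₁)) ∫ φ₀ e^(−kz) dz = φ₀·(e^(−k·z₁) − e^(−k·z₂)) / (k·(z₂−z₁))
e^(−0.48×1.7) = 0.4422; e^(−0.48×5.5) = 0.0714
⟨φ⟩ = 0.6 × (0.4422 − 0.0714) / (0.48 × 3.8) = 0.6 × 0.2033 = 0.1220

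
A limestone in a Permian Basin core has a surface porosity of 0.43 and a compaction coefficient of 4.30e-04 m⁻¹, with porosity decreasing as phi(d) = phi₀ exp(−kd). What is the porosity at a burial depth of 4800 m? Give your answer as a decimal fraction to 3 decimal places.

Working in km (1 km = 1000 m; k in km⁻¹ = k in m⁻¹ × 1000):
phi = phi₀·exp(−k·d) = 0.43 × exp(−0.43 × 4.8) = 0.43 × exp(−2.064)
  = 0.43 × 0.1269 = 0.0546

0.055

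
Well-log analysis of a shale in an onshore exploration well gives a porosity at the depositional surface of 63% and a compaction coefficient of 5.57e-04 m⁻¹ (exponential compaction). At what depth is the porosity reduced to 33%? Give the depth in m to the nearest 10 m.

1160 m

Working in km (1 km = 1000 m; β in km⁻¹ = β in m⁻¹ × 1000):
Invert Athy's law: z = ln(φ₀/φ) / β
z = ln(0.63/0.33) / 0.557 = ln(1.909) / 0.557 = 0.6466 / 0.557 = 1.161 km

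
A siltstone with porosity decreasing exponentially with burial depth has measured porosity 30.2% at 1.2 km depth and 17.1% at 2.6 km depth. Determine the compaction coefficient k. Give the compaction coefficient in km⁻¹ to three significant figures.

Athy: φ(d) = φ₀ e^(−kd) ⇒ φ₁/φ₂ = e^{k(d₂−d₁)} ⇒ k = ln(φ₁/φ₂)/(d₂−d₁)
k = ln(0.302/0.171) / (2.6 − 1.2) = ln(1.766) / 1.4 = 0.5688 / 1.4 = 0.4063 km⁻¹

0.406 km⁻¹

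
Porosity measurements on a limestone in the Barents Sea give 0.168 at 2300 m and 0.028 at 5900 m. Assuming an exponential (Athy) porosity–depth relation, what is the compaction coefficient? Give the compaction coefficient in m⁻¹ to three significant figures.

0.000498 m⁻¹

Working in km (1 km = 1000 m; c in km⁻¹ = c in m⁻¹ × 1000):
Athy: φ(d) = φ₀ e^(−cd) ⇒ φ₁/φ₂ = e^{c(d₂−d₁)} ⇒ c = ln(φ₁/φ₂)/(d₂−d₁)
c = ln(0.168/0.028) / (5.9 − 2.3) = ln(6) / 3.6 = 1.7918 / 3.6 = 0.4977 km⁻¹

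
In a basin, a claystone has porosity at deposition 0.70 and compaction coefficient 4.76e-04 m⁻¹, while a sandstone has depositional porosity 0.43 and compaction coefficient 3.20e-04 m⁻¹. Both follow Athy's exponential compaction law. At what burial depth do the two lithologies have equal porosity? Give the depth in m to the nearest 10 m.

3120 m

Working in km (1 km = 1000 m; c in km⁻¹ = c in m⁻¹ × 1000):
Set φ₀ₐ e^(−cₐZ) = φ₀ᵦ e^(−cᵦZ) ⇒ ln(φ₀ₐ/φ₀ᵦ) = (cₐ − cᵦ)·Z
Z = ln(0.7/0.43) / (0.476 − 0.32) = 0.4873 / 0.156 = 3.124 km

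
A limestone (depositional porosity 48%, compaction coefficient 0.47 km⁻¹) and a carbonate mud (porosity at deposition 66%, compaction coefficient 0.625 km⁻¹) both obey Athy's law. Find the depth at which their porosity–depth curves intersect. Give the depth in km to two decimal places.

Set phi₀ₐ e^(−βₐd) = phi₀ᵦ e^(−βᵦd) ⇒ ln(phi₀ₐ/phi₀ᵦ) = (βₐ − βᵦ)·d
d = ln(0.48/0.66) / (0.47 − 0.625) = -0.3185 / -0.155 = 2.055 km

2.05 km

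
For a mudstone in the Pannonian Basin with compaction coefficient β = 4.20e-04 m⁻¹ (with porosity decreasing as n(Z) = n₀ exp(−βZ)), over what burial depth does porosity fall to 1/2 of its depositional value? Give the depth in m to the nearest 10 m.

Working in km (1 km = 1000 m; β in km⁻¹ = β in m⁻¹ × 1000):
n/n₀ = 1/2 ⇒ exp(−β·Z) = 1/2 ⇒ Z = ln(2) / β
Z = 0.6931 / 0.42 = 1.650 km

1650 m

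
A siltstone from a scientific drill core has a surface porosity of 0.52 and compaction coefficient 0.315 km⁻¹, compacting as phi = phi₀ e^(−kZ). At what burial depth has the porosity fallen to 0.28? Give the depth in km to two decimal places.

Invert Athy's law: Z = ln(phi₀/phi) / k
Z = ln(0.52/0.28) / 0.315 = ln(1.857) / 0.315 = 0.6190 / 0.315 = 1.965 km

1.97 km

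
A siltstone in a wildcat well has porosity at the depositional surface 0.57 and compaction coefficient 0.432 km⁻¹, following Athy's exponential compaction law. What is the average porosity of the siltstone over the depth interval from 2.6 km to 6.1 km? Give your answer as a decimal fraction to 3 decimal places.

⟨phi⟩ = (1/(Z₂−Z₁)) ∫ phi₀ e^(−kZ) dZ = phi₀·(e^(−k·Z₁) − e^(−k·Z₂)) / (k·(Z₂−Z₁))
e^(−0.432×2.6) = 0.3252; e^(−0.432×6.1) = 0.0717
⟨phi⟩ = 0.57 × (0.3252 − 0.0717) / (0.432 × 3.5) = 0.57 × 0.1677 = 0.0956

0.096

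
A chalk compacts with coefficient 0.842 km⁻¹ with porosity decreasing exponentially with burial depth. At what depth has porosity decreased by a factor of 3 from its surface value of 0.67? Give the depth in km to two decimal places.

1.30 km

φ/φ₀ = 1/3 ⇒ exp(−c·Z) = 1/3 ⇒ Z = ln(3) / c
Z = 1.0986 / 0.842 = 1.305 km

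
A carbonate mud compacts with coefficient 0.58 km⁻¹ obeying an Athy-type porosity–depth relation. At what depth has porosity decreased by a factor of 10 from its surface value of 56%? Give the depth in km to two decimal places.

φ/φ₀ = 1/10 ⇒ exp(−c·d) = 1/10 ⇒ d = ln(10) / c
d = 2.3026 / 0.58 = 3.970 km

3.97 km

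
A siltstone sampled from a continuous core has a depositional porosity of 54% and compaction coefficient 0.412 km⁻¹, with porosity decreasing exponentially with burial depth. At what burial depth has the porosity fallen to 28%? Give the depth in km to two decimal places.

1.59 km

Invert Athy's law: d = ln(n₀/n) / k
d = ln(0.54/0.28) / 0.412 = ln(1.929) / 0.412 = 0.6568 / 0.412 = 1.594 km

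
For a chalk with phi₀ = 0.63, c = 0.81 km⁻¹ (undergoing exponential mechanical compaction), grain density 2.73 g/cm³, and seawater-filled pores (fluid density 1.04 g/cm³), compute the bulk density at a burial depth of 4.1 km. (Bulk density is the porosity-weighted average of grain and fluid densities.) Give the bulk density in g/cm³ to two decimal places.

Porosity at depth: phi = 0.63·exp(−0.81×4.1) = 0.63×0.0361 = 0.0228
Bulk density: ρ_b = (1−phi)ρ_g + phi·ρ_f = 0.9772×2.73 + 0.0228×1.04
       = 2.668 + 0.024 = 2.692 g/cm³

2.69 g/cm³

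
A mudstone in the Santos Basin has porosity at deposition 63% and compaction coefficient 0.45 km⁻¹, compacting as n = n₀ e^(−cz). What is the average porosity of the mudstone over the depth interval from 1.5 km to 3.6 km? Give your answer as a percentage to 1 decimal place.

20.8%

⟨n⟩ = (1/(z₂−z₁)) ∫ n₀ e^(−cz) dz = n₀·(e^(−c·z₁) − e^(−c·z₂)) / (c·(z₂−z₁))
e^(−0.45×1.5) = 0.5092; e^(−0.45×3.6) = 0.1979
⟨n⟩ = 0.63 × (0.5092 − 0.1979) / (0.45 × 2.1) = 0.63 × 0.3294 = 0.2075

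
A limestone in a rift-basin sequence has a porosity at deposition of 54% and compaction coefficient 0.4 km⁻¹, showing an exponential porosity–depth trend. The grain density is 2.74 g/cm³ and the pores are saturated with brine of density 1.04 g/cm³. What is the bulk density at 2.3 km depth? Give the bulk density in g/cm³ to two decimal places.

2.37 g/cm³

Porosity at depth: phi = 0.54·exp(−0.4×2.3) = 0.54×0.3985 = 0.2152
Bulk density: ρ_b = (1−phi)ρ_g + phi·ρ_f = 0.7848×2.74 + 0.2152×1.04
       = 2.150 + 0.224 = 2.374 g/cm³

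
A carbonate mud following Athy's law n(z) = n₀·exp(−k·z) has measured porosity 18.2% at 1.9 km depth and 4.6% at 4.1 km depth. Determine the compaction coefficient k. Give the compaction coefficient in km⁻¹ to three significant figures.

0.625 km⁻¹

Athy: n(z) = n₀ e^(−kz) ⇒ n₁/n₂ = e^{k(z₂−z₁)} ⇒ k = ln(n₁/n₂)/(z₂−z₁)
k = ln(0.182/0.046) / (4.1 − 1.9) = ln(3.957) / 2.2 = 1.3754 / 2.2 = 0.6252 km⁻¹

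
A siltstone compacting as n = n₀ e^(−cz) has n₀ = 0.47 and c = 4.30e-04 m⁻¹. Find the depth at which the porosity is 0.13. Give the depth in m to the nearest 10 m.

2990 m

Working in km (1 km = 1000 m; c in km⁻¹ = c in m⁻¹ × 1000):
Invert Athy's law: z = ln(n₀/n) / c
z = ln(0.47/0.13) / 0.43 = ln(3.615) / 0.43 = 1.2852 / 0.43 = 2.989 km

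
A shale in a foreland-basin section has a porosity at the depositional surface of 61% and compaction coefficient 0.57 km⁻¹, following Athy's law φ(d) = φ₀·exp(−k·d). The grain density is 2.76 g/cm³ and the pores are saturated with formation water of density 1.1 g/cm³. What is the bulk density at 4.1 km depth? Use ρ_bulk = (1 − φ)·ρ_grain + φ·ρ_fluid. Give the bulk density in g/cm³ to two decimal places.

Porosity at depth: φ = 0.61·exp(−0.57×4.1) = 0.61×0.0966 = 0.0589
Bulk density: ρ_b = (1−φ)ρ_g + φ·ρ_f = 0.9411×2.76 + 0.0589×1.1
       = 2.597 + 0.065 = 2.662 g/cm³

2.66 g/cm³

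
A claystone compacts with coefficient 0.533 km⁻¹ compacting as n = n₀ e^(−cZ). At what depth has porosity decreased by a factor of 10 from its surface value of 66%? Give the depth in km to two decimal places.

n/n₀ = 1/10 ⇒ exp(−c·Z) = 1/10 ⇒ Z = ln(10) / c
Z = 2.3026 / 0.533 = 4.320 km

4.32 km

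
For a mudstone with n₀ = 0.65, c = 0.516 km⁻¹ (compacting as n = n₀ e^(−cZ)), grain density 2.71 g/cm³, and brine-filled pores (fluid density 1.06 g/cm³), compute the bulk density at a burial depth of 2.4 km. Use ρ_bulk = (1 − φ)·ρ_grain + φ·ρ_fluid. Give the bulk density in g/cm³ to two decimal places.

2.40 g/cm³

Porosity at depth: n = 0.65·exp(−0.516×2.4) = 0.65×0.2898 = 0.1884
Bulk density: ρ_b = (1−n)ρ_g + n·ρ_f = 0.8116×2.71 + 0.1884×1.06
       = 2.199 + 0.200 = 2.399 g/cm³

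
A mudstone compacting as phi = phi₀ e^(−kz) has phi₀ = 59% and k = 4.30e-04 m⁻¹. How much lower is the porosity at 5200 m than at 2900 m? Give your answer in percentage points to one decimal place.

Working in km (1 km = 1000 m; k in km⁻¹ = k in m⁻¹ × 1000):
phi(2.9) = 0.59·e^(−0.43×2.9) = 0.1695
phi(5.2) = 0.59·e^(−0.43×5.2) = 0.0631
Δphi = 0.1695 − 0.0631 = 0.1065

10.6 percentage points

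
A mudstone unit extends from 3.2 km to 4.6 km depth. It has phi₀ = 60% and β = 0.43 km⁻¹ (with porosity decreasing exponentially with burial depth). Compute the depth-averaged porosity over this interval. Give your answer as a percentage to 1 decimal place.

11.4%

⟨phi⟩ = (1/(Z₂−Z₁)) ∫ phi₀ e^(−βZ) dZ = phi₀·(e^(−β·Z₁) − e^(−β·Z₂)) / (β·(Z₂−Z₁))
e^(−0.43×3.2) = 0.2526; e^(−0.43×4.6) = 0.1383
⟨phi⟩ = 0.6 × (0.2526 − 0.1383) / (0.43 × 1.4) = 0.6 × 0.1898 = 0.1139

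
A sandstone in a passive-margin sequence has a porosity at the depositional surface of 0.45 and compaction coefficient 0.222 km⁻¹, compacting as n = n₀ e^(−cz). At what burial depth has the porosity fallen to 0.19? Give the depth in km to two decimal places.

3.88 km

Invert Athy's law: z = ln(n₀/n) / c
z = ln(0.45/0.19) / 0.222 = ln(2.368) / 0.222 = 0.8622 / 0.222 = 3.884 km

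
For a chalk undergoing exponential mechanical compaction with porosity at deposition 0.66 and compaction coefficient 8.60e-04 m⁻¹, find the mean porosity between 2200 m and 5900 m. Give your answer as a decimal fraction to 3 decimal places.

0.030

Working in km (1 km = 1000 m; k in km⁻¹ = k in m⁻¹ × 1000):
⟨φ⟩ = (1/(Z₂−Z₁)) ∫ φ₀ e^(−kZ) dZ = φ₀·(e^(−k·Z₁) − e^(−k·Z₂)) / (k·(Z₂−Z₁))
e^(−0.86×2.2) = 0.1508; e^(−0.86×5.9) = 0.0063
⟨φ⟩ = 0.66 × (0.1508 − 0.0063) / (0.86 × 3.7) = 0.66 × 0.0454 = 0.0300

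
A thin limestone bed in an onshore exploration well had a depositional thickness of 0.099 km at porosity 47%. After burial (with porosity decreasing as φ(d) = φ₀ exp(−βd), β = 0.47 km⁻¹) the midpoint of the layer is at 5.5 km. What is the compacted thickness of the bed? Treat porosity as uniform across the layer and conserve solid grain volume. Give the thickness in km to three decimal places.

Porosity at 5.5 km: φ = 0.47·exp(−0.47×5.5) = 0.0354
Solid-volume conservation: h(1−φ) = h₀(1−φ₀) ⇒ h = h₀·(1−φ₀)/(1−φ)
h = 0.099 × (1 − 0.47)/(1 − 0.0354) = 0.099 × 0.5495 = 0.0544 km

0.054 km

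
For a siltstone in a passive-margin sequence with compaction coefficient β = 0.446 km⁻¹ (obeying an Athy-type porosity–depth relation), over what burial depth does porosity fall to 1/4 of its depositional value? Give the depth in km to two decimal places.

3.11 km

n/n₀ = 1/4 ⇒ exp(−β·d) = 1/4 ⇒ d = ln(4) / β
d = 1.3863 / 0.446 = 3.108 km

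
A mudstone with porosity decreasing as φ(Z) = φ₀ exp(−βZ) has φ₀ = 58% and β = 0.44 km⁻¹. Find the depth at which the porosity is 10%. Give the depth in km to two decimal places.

4.00 km

Invert Athy's law: Z = ln(φ₀/φ) / β
Z = ln(0.58/0.1) / 0.44 = ln(5.8) / 0.44 = 1.7579 / 0.44 = 3.995 km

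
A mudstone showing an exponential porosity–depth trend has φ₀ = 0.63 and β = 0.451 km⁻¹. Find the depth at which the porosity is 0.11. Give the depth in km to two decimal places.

Invert Athy's law: z = ln(φ₀/φ) / β
z = ln(0.63/0.11) / 0.451 = ln(5.727) / 0.451 = 1.7452 / 0.451 = 3.870 km

3.87 km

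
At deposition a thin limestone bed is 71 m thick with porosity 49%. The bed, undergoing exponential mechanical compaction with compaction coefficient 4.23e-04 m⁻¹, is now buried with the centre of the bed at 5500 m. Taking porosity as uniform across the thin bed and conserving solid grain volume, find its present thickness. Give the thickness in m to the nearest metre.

38 m

Working in km (1 km = 1000 m; β in km⁻¹ = β in m⁻¹ × 1000):
Porosity at 5.5 km: n = 0.49·exp(−0.423×5.5) = 0.0478
Solid-volume conservation: h(1−n) = h₀(1−n₀) ⇒ h = h₀·(1−n₀)/(1−n)
h = 0.071 × (1 − 0.49)/(1 − 0.0478) = 0.071 × 0.5356 = 0.0380 km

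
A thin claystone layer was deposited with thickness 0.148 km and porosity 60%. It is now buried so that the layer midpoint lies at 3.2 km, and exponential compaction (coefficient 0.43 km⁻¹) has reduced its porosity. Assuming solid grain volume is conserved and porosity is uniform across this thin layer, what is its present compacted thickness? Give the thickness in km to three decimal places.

0.070 km

Porosity at 3.2 km: n = 0.6·exp(−0.43×3.2) = 0.1516
Solid-volume conservation: h(1−n) = h₀(1−n₀) ⇒ h = h₀·(1−n₀)/(1−n)
h = 0.148 × (1 − 0.6)/(1 − 0.1516) = 0.148 × 0.4714 = 0.0698 km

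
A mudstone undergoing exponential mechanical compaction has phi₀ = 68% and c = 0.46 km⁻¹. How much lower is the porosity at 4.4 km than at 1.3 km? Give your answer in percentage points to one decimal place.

28.4 percentage points

phi(1.3) = 0.68·e^(−0.46×1.3) = 0.3739
phi(4.4) = 0.68·e^(−0.46×4.4) = 0.0898
Δphi = 0.3739 − 0.0898 = 0.2841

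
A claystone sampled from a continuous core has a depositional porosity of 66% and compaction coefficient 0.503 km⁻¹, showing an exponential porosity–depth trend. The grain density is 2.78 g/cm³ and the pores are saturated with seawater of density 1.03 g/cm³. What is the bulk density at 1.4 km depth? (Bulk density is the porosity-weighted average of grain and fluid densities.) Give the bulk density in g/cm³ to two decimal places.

Porosity at depth: n = 0.66·exp(−0.503×1.4) = 0.66×0.4945 = 0.3264
Bulk density: ρ_b = (1−n)ρ_g + n·ρ_f = 0.6736×2.78 + 0.3264×1.03
       = 1.873 + 0.336 = 2.209 g/cm³

2.21 g/cm³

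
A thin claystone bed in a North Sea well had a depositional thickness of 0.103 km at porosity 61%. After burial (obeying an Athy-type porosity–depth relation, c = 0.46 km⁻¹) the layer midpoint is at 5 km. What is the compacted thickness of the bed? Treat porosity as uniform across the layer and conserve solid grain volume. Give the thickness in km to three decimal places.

Porosity at 5 km: n = 0.61·exp(−0.46×5) = 0.0612
Solid-volume conservation: h(1−n) = h₀(1−n₀) ⇒ h = h₀·(1−n₀)/(1−n)
h = 0.103 × (1 − 0.61)/(1 − 0.0612) = 0.103 × 0.4154 = 0.0428 km

0.043 km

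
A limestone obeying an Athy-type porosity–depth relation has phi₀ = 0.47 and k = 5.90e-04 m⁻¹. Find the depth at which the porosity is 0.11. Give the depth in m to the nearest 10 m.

2460 m

Working in km (1 km = 1000 m; k in km⁻¹ = k in m⁻¹ × 1000):
Invert Athy's law: d = ln(phi₀/phi) / k
d = ln(0.47/0.11) / 0.59 = ln(4.273) / 0.59 = 1.4523 / 0.59 = 2.461 km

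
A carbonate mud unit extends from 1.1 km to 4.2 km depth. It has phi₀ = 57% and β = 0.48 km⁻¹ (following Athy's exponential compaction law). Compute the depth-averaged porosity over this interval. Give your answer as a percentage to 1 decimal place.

17.5%

⟨phi⟩ = (1/(z₂−z₁)) ∫ phi₀ e^(−βz) dz = phi₀·(e^(−β·z₁) − e^(−β·z₂)) / (β·(z₂−z₁))
e^(−0.48×1.1) = 0.5898; e^(−0.48×4.2) = 0.1332
⟨phi⟩ = 0.57 × (0.5898 − 0.1332) / (0.48 × 3.1) = 0.57 × 0.3069 = 0.1749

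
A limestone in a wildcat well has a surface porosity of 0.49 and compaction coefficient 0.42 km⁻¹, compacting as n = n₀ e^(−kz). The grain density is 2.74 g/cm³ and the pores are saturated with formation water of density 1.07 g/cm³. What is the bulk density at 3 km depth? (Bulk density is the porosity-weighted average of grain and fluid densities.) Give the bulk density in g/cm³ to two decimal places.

2.51 g/cm³

Porosity at depth: n = 0.49·exp(−0.42×3) = 0.49×0.2837 = 0.1390
Bulk density: ρ_b = (1−n)ρ_g + n·ρ_f = 0.8610×2.74 + 0.1390×1.07
       = 2.359 + 0.149 = 2.508 g/cm³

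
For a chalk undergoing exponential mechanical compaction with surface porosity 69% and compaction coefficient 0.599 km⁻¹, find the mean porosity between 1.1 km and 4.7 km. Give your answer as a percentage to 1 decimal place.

⟨phi⟩ = (1/(z₂−z₁)) ∫ phi₀ e^(−cz) dz = phi₀·(e^(−c·z₁) − e^(−c·z₂)) / (c·(z₂−z₁))
e^(−0.599×1.1) = 0.5174; e^(−0.599×4.7) = 0.0599
⟨phi⟩ = 0.69 × (0.5174 − 0.0599) / (0.599 × 3.6) = 0.69 × 0.2122 = 0.1464

14.6%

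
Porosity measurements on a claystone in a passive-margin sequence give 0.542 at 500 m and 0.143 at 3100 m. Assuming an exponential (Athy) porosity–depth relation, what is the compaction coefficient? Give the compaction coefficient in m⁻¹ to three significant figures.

Working in km (1 km = 1000 m; β in km⁻¹ = β in m⁻¹ × 1000):
Athy: φ(d) = φ₀ e^(−βd) ⇒ φ₁/φ₂ = e^{β(d₂−d₁)} ⇒ β = ln(φ₁/φ₂)/(d₂−d₁)
β = ln(0.542/0.143) / (3.1 − 0.5) = ln(3.79) / 2.6 = 1.3324 / 2.6 = 0.5125 km⁻¹

0.000512 m⁻¹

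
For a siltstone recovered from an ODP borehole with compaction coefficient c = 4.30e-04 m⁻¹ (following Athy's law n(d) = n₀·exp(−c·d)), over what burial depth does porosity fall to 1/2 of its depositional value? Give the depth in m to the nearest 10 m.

1610 m

Working in km (1 km = 1000 m; c in km⁻¹ = c in m⁻¹ × 1000):
n/n₀ = 1/2 ⇒ exp(−c·d) = 1/2 ⇒ d = ln(2) / c
d = 0.6931 / 0.43 = 1.612 km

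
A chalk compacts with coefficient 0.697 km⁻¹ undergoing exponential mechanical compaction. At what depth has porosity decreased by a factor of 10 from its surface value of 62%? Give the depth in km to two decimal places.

3.30 km

φ/φ₀ = 1/10 ⇒ exp(−k·d) = 1/10 ⇒ d = ln(10) / k
d = 2.3026 / 0.697 = 3.304 km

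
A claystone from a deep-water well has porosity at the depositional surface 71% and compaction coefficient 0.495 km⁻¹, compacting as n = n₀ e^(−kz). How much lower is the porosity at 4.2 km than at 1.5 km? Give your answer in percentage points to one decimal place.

24.9 percentage points

n(1.5) = 0.71·e^(−0.495×1.5) = 0.3379
n(4.2) = 0.71·e^(−0.495×4.2) = 0.0888
Δn = 0.3379 − 0.0888 = 0.2491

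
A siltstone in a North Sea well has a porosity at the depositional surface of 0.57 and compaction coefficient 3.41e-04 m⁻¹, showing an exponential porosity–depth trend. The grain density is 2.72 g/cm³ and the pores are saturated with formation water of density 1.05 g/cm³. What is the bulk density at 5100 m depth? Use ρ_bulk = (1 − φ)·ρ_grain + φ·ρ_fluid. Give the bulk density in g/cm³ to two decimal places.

Working in km (1 km = 1000 m; β in km⁻¹ = β in m⁻¹ × 1000):
Porosity at depth: phi = 0.57·exp(−0.341×5.1) = 0.57×0.1757 = 0.1001
Bulk density: ρ_b = (1−phi)ρ_g + phi·ρ_f = 0.8999×2.72 + 0.1001×1.05
       = 2.448 + 0.105 = 2.553 g/cm³

2.55 g/cm³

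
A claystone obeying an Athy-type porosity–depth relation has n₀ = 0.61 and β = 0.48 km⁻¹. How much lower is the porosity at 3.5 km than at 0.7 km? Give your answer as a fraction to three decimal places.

n(0.7) = 0.61·e^(−0.48×0.7) = 0.4359
n(3.5) = 0.61·e^(−0.48×3.5) = 0.1137
Δn = 0.4359 − 0.1137 = 0.3222

0.322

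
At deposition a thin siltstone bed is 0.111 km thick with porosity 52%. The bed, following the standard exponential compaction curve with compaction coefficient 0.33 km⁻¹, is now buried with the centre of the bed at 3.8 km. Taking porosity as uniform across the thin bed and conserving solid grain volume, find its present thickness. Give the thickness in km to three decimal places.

Porosity at 3.8 km: phi = 0.52·exp(−0.33×3.8) = 0.1484
Solid-volume conservation: h(1−phi) = h₀(1−phi₀) ⇒ h = h₀·(1−phi₀)/(1−phi)
h = 0.111 × (1 − 0.52)/(1 − 0.1484) = 0.111 × 0.5636 = 0.0626 km

0.063 km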